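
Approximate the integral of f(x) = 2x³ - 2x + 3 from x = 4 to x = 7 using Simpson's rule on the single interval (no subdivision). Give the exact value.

S = (b−a)/6 · [f(4) + 4f(5.5) + f(7)] = 0.5·[123 + 4·324.75 + 675] = 1048.5.

1048.5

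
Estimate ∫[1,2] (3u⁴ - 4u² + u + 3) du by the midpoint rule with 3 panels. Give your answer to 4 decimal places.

13.4159

h = (2 − 1)/3 = 0.333333.
Midpoints m₁,…,m₃ = 1.166667, 1.5, 1.833333.
f(m₁)=4.280093, f(m₂)=10.6875, f(m₃)=25.280093.
h·[f(m₁) + f(m₂) + f(m₃)] = 0.333333·(40.247685) = 13.4159.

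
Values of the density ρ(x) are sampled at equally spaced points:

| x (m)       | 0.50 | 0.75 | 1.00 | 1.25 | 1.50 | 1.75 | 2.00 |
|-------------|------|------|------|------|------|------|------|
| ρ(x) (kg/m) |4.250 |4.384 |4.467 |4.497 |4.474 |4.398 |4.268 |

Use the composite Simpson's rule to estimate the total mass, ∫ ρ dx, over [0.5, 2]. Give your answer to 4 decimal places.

h = 0.25, n = 6.
(h/3)·[y₀ + 4y₁ + 2y₂ + 4y₃ + 2y₄ + 4y₅ + y₆] = 0.083333·(79.516) = 6.6263.

6.6263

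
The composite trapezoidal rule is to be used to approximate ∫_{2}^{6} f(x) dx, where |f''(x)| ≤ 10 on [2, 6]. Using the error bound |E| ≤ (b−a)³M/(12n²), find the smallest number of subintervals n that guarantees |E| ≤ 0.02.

52

Need 640/(12n²) ≤ 0.02.
n² ≥ 640/(12·0.02) = 2666.67 ⇒ n ≥ 51.6398, so the smallest n is 52.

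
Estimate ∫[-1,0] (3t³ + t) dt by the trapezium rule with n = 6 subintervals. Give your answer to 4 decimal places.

h = (0 − (-1))/6 = 0.166667.
Nodes t₀,…,t₆ = -1, -0.833333, -0.666667, -0.5, -0.333333, -0.166667, 0.
f(t) = 3t³ + t: f₀=-4, f₁=-2.569444, f₂=-1.555556, f₃=-0.875, f₄=-0.444444, f₅=-0.180556, f₆=0.
(h/2)·[f₀ + 2f₁ + 2f₂ + 2f₃ + 2f₄ + 2f₅ + f₆] = 0.083333·(-15.25) = -1.2708.

-1.2708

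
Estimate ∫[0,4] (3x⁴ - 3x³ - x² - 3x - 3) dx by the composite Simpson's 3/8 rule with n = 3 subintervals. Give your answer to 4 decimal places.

h = (4 − 0)/3 = 1.333333.
Nodes x₀,…,x₃ = 0, 1.333333, 2.666667, 4.
f(x) = 3x⁴ - 3x³ - x² - 3x - 3: f₀=-3, f₁=-6.407407, f₂=76.703704, f₃=545.
(3h/8)·[f₀ + 3f₁ + 3f₂ + f₃] = 0.5·(752.888889) = 376.4444.

376.4444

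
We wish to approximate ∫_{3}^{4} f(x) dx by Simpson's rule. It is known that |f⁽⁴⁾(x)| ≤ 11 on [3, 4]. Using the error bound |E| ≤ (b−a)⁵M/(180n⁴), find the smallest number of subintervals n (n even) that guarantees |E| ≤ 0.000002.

14

Need 11/(180n⁴) ≤ 0.000002.
n⁴ ≥ 11/(180·0.000002) = 30555.6 ⇒ n ≥ 13.2213, so the smallest even n is 14. (n must be even for Simpson's rule.)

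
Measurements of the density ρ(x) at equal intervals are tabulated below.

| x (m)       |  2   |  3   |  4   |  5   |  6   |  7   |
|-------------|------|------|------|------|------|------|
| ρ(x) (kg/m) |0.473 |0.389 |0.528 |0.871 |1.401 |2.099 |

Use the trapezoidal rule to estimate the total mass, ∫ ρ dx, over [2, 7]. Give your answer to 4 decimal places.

h = 1, n = 5.
(h/2)·[y₀ + 2y₁ + 2y₂ + 2y₃ + 2y₄ + y₅] = 0.5·(8.950) = 4.4750.

4.4750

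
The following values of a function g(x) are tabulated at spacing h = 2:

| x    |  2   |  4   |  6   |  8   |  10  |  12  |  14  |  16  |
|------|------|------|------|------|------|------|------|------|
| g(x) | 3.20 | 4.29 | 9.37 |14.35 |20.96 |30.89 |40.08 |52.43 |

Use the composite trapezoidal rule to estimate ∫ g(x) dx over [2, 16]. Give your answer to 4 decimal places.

h = 2, n = 7.
(h/2)·[y₀ + 2y₁ + 2y₂ + 2y₃ + 2y₄ + 2y₅ + 2y₆ + y₇] = 1·(295.51) = 295.5100.

295.5100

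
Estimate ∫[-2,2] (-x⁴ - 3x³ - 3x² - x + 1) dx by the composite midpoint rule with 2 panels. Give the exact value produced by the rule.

-12

h = (2 − (-2))/2 = 2.
Midpoints m₁,…,m₂ = -1, 1.
f(m₁)=1, f(m₂)=-7.
h·[f(m₁) + f(m₂)] = 2·(-6) = -12.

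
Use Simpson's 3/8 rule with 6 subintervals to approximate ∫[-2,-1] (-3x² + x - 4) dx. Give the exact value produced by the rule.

-12.5

h = (-1 − (-2))/6 = 0.166667.
Nodes x₀,…,x₆ = -2, -1.833333, -1.666667, -1.5, -1.333333, -1.166667, -1.
f(x) = -3x² + x - 4: f₀=-18, f₁=-15.916667, f₂=-14, f₃=-12.25, f₄=-10.666667, f₅=-9.25, f₆=-8.
(3h/8)·[f₀ + 3f₁ + 3f₂ + 2f₃ + 3f₄ + 3f₅ + f₆] = 0.0625·(-200) = -12.5.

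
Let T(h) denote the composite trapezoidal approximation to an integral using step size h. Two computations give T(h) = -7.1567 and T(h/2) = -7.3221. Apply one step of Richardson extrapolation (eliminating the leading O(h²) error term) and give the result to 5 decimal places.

-7.37723

R = (4·T(h/2) − T(h)) / 3 = (4·(-7.3221) − (-7.1567))/3 = (-22.1317)/3 = -7.37723.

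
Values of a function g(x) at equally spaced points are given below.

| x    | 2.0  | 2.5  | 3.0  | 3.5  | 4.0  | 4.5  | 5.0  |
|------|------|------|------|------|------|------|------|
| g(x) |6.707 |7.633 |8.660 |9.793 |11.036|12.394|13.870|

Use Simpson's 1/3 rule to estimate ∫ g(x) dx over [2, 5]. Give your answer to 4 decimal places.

29.8748

h = 0.5, n = 6.
(h/3)·[y₀ + 4y₁ + 2y₂ + 4y₃ + 2y₄ + 4y₅ + y₆] = 0.166667·(179.249) = 29.8748.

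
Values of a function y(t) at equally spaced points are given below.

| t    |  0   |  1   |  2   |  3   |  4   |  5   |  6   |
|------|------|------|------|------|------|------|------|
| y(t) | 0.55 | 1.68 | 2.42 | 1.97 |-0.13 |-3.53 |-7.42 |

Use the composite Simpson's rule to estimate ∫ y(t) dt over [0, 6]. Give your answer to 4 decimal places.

-0.6033

h = 1, n = 6.
(h/3)·[y₀ + 4y₁ + 2y₂ + 4y₃ + 2y₄ + 4y₅ + y₆] = 0.333333·(-1.81) = -0.6033.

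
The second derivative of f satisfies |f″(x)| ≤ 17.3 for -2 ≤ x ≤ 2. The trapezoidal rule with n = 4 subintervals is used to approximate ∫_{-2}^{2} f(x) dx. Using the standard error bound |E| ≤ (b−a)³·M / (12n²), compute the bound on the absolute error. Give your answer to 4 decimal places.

5.7667

|E| ≤ (4)³·17.3 / (12·4²) = 1107.2/192 = 5.7667.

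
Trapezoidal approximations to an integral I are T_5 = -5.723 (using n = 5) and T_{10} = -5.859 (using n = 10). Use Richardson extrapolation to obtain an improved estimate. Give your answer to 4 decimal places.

R = (4·T_{10} − T_5) / 3 = (4·(-5.859) − (-5.723))/3 = (-17.713)/3 = -5.9043.

-5.9043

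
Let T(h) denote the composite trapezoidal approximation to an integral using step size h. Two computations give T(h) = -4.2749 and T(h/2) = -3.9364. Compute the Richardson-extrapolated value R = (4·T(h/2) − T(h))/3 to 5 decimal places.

R = (4·T(h/2) − T(h)) / 3 = (4·(-3.9364) − (-4.2749))/3 = (-11.4707)/3 = -3.82357.

-3.82357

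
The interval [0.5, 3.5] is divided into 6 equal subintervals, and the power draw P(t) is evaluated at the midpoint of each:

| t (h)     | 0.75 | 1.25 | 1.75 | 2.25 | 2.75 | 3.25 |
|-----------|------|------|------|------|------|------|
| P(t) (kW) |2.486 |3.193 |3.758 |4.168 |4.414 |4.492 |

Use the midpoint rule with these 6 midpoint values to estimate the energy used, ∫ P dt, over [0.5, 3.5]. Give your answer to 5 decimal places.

h = 0.5, n = 6.
h·[y(m₁) + y(m₂) + y(m₃) + y(m₄) + y(m₅) + y(m₆)] = 0.5·(22.511) = 11.25550.

11.25550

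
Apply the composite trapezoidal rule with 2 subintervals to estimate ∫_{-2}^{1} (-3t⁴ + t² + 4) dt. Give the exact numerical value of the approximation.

-22.40625

h = (1 − (-2))/2 = 1.5.
Nodes t₀,…,t₂ = -2, -0.5, 1.
f(t) = -3t⁴ + t² + 4: f₀=-40, f₁=4.0625, f₂=2.
(h/2)·[f₀ + 2f₁ + f₂] = 0.75·(-29.875) = -22.40625.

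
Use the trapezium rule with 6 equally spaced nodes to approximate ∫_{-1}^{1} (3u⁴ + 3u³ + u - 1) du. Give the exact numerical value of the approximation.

h = (1 − (-1))/5 = 0.4.
Nodes u₀,…,u₅ = -1, -0.6, -0.2, 0.2, 0.6, 1.
f(u) = 3u⁴ + 3u³ + u - 1: f₀=-2, f₁=-1.8592, f₂=-1.2192, f₃=-0.7712, f₄=0.6368, f₅=6.
(h/2)·[f₀ + 2f₁ + 2f₂ + 2f₃ + 2f₄ + f₅] = 0.2·(-2.4256) = -0.48512.

-0.48512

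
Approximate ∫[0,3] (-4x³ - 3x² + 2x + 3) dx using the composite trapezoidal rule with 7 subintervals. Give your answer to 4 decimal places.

-91.9286

h = (3 − 0)/7 = 0.428571.
Nodes x₀,…,x₇ = 0, 0.428571, 0.857143, 1.285714, 1.714286, 2.142857, 2.571429, 3.
f(x) = -4x³ - 3x² + 2x + 3: f₀=3, f₁=2.991254, f₂=-0.008746, f₃=-7.889213, f₄=-22.539359, f₅=-45.848397, f₆=-79.705539, f₇=-126.
(h/2)·[f₀ + 2f₁ + 2f₂ + 2f₃ + 2f₄ + 2f₅ + 2f₆ + f₇] = 0.214286·(-429) = -91.9286.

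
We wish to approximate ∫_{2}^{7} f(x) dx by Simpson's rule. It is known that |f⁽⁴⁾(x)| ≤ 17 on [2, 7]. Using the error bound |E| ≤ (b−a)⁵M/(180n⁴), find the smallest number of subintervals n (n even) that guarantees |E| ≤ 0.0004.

30

Need 53125/(180n⁴) ≤ 0.0004.
n⁴ ≥ 53125/(180·0.0004) = 737847 ⇒ n ≥ 29.3084, so the smallest even n is 30. (n must be even for Simpson's rule.)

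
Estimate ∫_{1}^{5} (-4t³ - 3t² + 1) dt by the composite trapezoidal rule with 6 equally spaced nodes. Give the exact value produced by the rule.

-760.64

h = (5 − 1)/5 = 0.8.
Nodes t₀,…,t₅ = 1, 1.8, 2.6, 3.4, 4.2, 5.
f(t) = -4t³ - 3t² + 1: f₀=-6, f₁=-32.048, f₂=-89.584, f₃=-190.896, f₄=-348.272, f₅=-574.
(h/2)·[f₀ + 2f₁ + 2f₂ + 2f₃ + 2f₄ + f₅] = 0.4·(-1901.6) = -760.64.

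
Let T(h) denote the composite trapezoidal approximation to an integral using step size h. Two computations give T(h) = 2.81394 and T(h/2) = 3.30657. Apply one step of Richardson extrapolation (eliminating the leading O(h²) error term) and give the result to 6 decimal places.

R = (4·T(h/2) − T(h)) / 3 = (4·3.30657 − 2.81394)/3 = (10.41234)/3 = 3.470780.

3.470780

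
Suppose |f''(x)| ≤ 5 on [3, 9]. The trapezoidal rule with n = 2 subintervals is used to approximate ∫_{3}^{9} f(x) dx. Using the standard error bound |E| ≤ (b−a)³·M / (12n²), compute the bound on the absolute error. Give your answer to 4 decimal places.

|E| ≤ (6)³·5 / (12·2²) = 1080/48 = 22.5000.

22.5000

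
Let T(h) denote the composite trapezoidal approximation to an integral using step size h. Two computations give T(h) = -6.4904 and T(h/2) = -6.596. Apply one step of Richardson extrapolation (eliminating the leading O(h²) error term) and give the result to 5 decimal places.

-6.63120

R = (4·T(h/2) − T(h)) / 3 = (4·(-6.596) − (-6.4904))/3 = (-19.8936)/3 = -6.63120.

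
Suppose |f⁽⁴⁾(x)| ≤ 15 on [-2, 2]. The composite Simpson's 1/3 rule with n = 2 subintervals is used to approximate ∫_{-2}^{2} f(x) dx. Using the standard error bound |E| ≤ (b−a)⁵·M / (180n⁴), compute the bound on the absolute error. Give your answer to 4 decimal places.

5.3333

|E| ≤ (4)⁵·15 / (180·2⁴) = 15360/2880 = 5.3333.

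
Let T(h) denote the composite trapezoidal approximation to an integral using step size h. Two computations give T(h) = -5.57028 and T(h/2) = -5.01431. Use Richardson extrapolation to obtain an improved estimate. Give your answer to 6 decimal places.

R = (4·T(h/2) − T(h)) / 3 = (4·(-5.01431) − (-5.57028))/3 = (-14.48696)/3 = -4.828987.

-4.828987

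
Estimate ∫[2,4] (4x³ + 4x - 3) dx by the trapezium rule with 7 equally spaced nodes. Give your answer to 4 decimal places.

259.3333

h = (4 − 2)/6 = 0.333333.
Nodes x₀,…,x₆ = 2, 2.333333, 2.666667, 3, 3.333333, 3.666667, 4.
f(x) = 4x³ + 4x - 3: f₀=37, f₁=57.148148, f₂=83.518519, f₃=117, f₄=158.481481, f₅=208.851852, f₆=269.
(h/2)·[f₀ + 2f₁ + 2f₂ + 2f₃ + 2f₄ + 2f₅ + f₆] = 0.166667·(1556) = 259.3333.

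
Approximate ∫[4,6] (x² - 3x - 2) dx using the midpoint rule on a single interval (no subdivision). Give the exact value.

M = (b−a)·f(5) = 2·(8) = 16.

16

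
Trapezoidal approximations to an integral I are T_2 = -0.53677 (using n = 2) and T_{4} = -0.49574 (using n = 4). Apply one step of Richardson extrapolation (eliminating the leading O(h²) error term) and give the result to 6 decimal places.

-0.482063

R = (4·T_{4} − T_2) / 3 = (4·(-0.49574) − (-0.53677))/3 = (-1.44619)/3 = -0.482063.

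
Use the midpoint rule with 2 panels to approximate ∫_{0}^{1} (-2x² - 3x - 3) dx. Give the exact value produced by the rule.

h = (1 − 0)/2 = 0.5.
Midpoints m₁,…,m₂ = 0.25, 0.75.
f(m₁)=-3.875, f(m₂)=-6.375.
h·[f(m₁) + f(m₂)] = 0.5·(-10.25) = -5.125.

-5.125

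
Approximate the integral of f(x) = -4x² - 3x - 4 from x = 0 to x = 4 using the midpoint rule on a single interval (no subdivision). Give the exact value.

-104

M = (b−a)·f(2) = 4·(-26) = -104.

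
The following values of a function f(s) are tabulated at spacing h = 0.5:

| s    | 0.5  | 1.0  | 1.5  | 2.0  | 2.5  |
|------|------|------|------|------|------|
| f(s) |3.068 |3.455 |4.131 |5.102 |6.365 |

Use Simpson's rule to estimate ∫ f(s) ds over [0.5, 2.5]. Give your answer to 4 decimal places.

8.6538

h = 0.5, n = 4.
(h/3)·[y₀ + 4y₁ + 2y₂ + 4y₃ + y₄] = 0.166667·(51.923) = 8.6538.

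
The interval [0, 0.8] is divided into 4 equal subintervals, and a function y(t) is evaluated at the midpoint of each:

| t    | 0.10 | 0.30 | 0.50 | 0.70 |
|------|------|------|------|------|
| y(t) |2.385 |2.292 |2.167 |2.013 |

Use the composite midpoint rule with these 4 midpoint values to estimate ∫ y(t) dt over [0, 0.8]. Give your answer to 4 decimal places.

1.7714

h = 0.2, n = 4.
h·[y(m₁) + y(m₂) + y(m₃) + y(m₄)] = 0.2·(8.857) = 1.7714.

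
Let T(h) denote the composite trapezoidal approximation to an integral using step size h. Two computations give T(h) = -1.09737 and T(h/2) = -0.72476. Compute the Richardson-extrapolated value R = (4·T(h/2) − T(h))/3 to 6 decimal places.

R = (4·T(h/2) − T(h)) / 3 = (4·(-0.72476) − (-1.09737))/3 = (-1.80167)/3 = -0.600557.

-0.600557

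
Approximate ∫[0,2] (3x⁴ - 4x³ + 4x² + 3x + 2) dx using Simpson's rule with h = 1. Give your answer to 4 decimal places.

24.6667

h = (2 − 0)/2 = 1.
Nodes x₀,…,x₂ = 0, 1, 2.
f(x) = 3x⁴ - 4x³ + 4x² + 3x + 2: f₀=2, f₁=8, f₂=40.
(h/3)·[f₀ + 4f₁ + f₂] = 0.333333·(74) = 24.6667.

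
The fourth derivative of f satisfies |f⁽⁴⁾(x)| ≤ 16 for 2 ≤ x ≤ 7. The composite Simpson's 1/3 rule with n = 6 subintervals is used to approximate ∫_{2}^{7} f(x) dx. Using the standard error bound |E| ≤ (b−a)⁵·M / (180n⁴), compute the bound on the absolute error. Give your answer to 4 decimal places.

0.2143

|E| ≤ (5)⁵·16 / (180·6⁴) = 50000/233280 = 0.2143.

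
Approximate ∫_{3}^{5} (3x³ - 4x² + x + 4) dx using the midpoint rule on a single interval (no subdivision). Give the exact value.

272

M = (b−a)·f(4) = 2·(136) = 272.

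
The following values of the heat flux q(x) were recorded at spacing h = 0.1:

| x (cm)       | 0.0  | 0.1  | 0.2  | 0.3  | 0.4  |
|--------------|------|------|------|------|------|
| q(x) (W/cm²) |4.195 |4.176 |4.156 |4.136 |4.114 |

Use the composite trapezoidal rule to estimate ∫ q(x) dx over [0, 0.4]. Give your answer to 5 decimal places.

1.66225

h = 0.1, n = 4.
(h/2)·[y₀ + 2y₁ + 2y₂ + 2y₃ + y₄] = 0.05·(33.245) = 1.66225.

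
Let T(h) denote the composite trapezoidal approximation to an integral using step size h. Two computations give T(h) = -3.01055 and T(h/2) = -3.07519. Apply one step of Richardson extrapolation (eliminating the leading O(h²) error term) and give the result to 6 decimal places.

-3.096737

R = (4·T(h/2) − T(h)) / 3 = (4·(-3.07519) − (-3.01055))/3 = (-9.29021)/3 = -3.096737.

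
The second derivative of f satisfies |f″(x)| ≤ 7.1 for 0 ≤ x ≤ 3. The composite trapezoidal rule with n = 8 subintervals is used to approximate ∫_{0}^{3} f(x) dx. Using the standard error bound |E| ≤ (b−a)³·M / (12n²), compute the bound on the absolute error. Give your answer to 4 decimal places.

0.2496

|E| ≤ (3)³·7.1 / (12·8²) = 191.7/768 = 0.2496.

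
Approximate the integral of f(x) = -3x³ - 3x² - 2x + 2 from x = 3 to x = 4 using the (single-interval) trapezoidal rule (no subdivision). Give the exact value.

T = (b−a)/2 · [f(3) + f(4)] = 0.5·[(-112) + (-246)] = -179.

-179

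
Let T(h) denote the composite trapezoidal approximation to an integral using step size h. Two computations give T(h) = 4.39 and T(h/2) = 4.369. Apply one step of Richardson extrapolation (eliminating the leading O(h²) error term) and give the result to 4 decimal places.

4.3620

R = (4·T(h/2) − T(h)) / 3 = (4·4.369 − 4.39)/3 = (13.086)/3 = 4.3620.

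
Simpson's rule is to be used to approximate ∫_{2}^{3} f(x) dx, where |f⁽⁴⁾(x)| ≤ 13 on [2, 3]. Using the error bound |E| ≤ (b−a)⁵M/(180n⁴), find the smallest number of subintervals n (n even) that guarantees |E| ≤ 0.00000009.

30

Need 13/(180n⁴) ≤ 0.00000009.
n⁴ ≥ 13/(180·0.00000009) = 802469 ⇒ n ≥ 29.9300, so the smallest even n is 30. (n must be even for Simpson's rule.)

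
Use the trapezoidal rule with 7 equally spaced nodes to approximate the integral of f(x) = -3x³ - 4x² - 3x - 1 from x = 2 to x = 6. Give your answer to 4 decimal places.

h = (6 − 2)/6 = 0.666667.
Nodes x₀,…,x₆ = 2, 2.666667, 3.333333, 4, 4.666667, 5.333333, 6.
f(x) = -3x³ - 4x² - 3x - 1: f₀=-47, f₁=-94.333333, f₂=-166.555556, f₃=-269, f₄=-407, f₅=-585.888889, f₆=-811.
(h/2)·[f₀ + 2f₁ + 2f₂ + 2f₃ + 2f₄ + 2f₅ + f₆] = 0.333333·(-3903.555556) = -1301.1852.

-1301.1852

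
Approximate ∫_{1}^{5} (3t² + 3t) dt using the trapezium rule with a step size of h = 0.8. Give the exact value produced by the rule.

h = (5 − 1)/5 = 0.8.
Nodes t₀,…,t₅ = 1, 1.8, 2.6, 3.4, 4.2, 5.
f(t) = 3t² + 3t: f₀=6, f₁=15.12, f₂=28.08, f₃=44.88, f₄=65.52, f₅=90.
(h/2)·[f₀ + 2f₁ + 2f₂ + 2f₃ + 2f₄ + f₅] = 0.4·(403.2) = 161.28.

161.28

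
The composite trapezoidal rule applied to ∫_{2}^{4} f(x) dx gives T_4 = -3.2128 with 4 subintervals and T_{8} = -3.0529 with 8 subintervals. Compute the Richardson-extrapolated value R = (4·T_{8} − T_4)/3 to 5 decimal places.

-2.99960

R = (4·T_{8} − T_4) / 3 = (4·(-3.0529) − (-3.2128))/3 = (-8.9988)/3 = -2.99960.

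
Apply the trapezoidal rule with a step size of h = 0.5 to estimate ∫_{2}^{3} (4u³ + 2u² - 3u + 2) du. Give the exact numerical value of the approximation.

73.5

h = (3 − 2)/2 = 0.5.
Nodes u₀,…,u₂ = 2, 2.5, 3.
f(u) = 4u³ + 2u² - 3u + 2: f₀=36, f₁=69.5, f₂=119.
(h/2)·[f₀ + 2f₁ + f₂] = 0.25·(294) = 73.5.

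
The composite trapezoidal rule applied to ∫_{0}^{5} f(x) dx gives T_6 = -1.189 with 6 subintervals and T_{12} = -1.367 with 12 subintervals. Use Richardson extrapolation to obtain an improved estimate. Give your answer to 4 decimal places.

R = (4·T_{12} − T_6) / 3 = (4·(-1.367) − (-1.189))/3 = (-4.279)/3 = -1.4263.

-1.4263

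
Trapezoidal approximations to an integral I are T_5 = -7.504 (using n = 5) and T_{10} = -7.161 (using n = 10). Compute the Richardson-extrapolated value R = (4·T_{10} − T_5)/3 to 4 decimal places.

-7.0467

R = (4·T_{10} − T_5) / 3 = (4·(-7.161) − (-7.504))/3 = (-21.140)/3 = -7.0467.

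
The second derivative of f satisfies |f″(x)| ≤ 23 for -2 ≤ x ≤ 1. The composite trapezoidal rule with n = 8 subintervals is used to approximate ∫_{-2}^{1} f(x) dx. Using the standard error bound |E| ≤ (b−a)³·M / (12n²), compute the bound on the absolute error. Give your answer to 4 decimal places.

0.8086

|E| ≤ (3)³·23 / (12·8²) = 621/768 = 0.8086.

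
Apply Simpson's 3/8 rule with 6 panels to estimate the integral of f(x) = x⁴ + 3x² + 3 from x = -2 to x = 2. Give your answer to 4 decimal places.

41.0370

h = (2 − (-2))/6 = 0.666667.
Nodes x₀,…,x₆ = -2, -1.333333, -0.666667, 0, 0.666667, 1.333333, 2.
f(x) = x⁴ + 3x² + 3: f₀=31, f₁=11.493827, f₂=4.530864, f₃=3, f₄=4.530864, f₅=11.493827, f₆=31.
(3h/8)·[f₀ + 3f₁ + 3f₂ + 2f₃ + 3f₄ + 3f₅ + f₆] = 0.25·(164.148148) = 41.0370.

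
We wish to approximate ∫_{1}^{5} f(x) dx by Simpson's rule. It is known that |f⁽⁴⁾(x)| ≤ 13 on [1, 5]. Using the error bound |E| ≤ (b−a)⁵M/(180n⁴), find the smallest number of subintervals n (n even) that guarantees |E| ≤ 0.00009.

Need 13312/(180n⁴) ≤ 0.00009.
n⁴ ≥ 13312/(180·0.00009) = 821728 ⇒ n ≥ 30.1080, so the smallest even n is 32. (n must be even for Simpson's rule.)

32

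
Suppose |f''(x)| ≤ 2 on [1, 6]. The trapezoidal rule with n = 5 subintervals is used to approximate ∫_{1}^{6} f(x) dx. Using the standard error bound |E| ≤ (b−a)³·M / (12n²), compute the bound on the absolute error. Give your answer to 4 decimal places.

|E| ≤ (5)³·2 / (12·5²) = 250/300 = 0.8333.

0.8333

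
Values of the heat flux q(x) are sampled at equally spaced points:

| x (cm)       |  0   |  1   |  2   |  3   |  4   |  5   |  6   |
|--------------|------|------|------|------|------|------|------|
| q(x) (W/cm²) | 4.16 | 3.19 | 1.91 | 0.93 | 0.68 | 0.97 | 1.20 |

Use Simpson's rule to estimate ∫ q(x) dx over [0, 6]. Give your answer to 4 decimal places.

10.3000

h = 1, n = 6.
(h/3)·[y₀ + 4y₁ + 2y₂ + 4y₃ + 2y₄ + 4y₅ + y₆] = 0.333333·(30.90) = 10.3000.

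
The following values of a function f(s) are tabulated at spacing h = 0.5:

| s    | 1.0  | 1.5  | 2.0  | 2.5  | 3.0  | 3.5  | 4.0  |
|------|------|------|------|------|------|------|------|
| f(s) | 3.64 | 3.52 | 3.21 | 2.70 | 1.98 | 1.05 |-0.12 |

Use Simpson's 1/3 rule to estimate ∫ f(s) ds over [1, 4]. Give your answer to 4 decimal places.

7.1633

h = 0.5, n = 6.
(h/3)·[y₀ + 4y₁ + 2y₂ + 4y₃ + 2y₄ + 4y₅ + y₆] = 0.166667·(42.98) = 7.1633.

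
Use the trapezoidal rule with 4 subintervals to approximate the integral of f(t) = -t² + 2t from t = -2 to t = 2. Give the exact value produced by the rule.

-6

h = (2 − (-2))/4 = 1.
Nodes t₀,…,t₄ = -2, -1, 0, 1, 2.
f(t) = -t² + 2t: f₀=-8, f₁=-3, f₂=0, f₃=1, f₄=0.
(h/2)·[f₀ + 2f₁ + 2f₂ + 2f₃ + f₄] = 0.5·(-12) = -6.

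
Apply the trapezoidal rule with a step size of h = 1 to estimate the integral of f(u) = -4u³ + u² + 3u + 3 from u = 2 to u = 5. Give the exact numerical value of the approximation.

-550

h = (5 − 2)/3 = 1.
Nodes u₀,…,u₃ = 2, 3, 4, 5.
f(u) = -4u³ + u² + 3u + 3: f₀=-19, f₁=-87, f₂=-225, f₃=-457.
(h/2)·[f₀ + 2f₁ + 2f₂ + f₃] = 0.5·(-1100) = -550.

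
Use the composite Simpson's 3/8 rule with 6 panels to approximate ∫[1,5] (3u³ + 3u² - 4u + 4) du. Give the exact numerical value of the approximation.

560

h = (5 − 1)/6 = 0.666667.
Nodes u₀,…,u₆ = 1, 1.666667, 2.333333, 3, 3.666667, 4.333333, 5.
f(u) = 3u³ + 3u² - 4u + 4: f₀=6, f₁=19.555556, f₂=49.111111, f₃=100, f₄=177.555556, f₅=287.111111, f₆=434.
(3h/8)·[f₀ + 3f₁ + 3f₂ + 2f₃ + 3f₄ + 3f₅ + f₆] = 0.25·(2240) = 560.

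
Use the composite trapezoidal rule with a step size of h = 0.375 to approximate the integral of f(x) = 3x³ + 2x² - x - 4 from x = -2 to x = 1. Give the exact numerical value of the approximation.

h = (1 − (-2))/8 = 0.375.
Nodes x₀,…,x₈ = -2, -1.625, -1.25, -0.875, -0.5, -0.125, 0.25, 0.625, 1.
f(x) = 3x³ + 2x² - x - 4: f₀=-18, f₁=-9.966796875, f₂=-5.484375, f₃=-3.603515625, f₄=-3.375, f₅=-3.849609375, f₆=-4.078125, f₇=-3.111328125, f₈=0.
(h/2)·[f₀ + 2f₁ + 2f₂ + 2f₃ + 2f₄ + 2f₅ + 2f₆ + 2f₇ + f₈] = 0.1875·(-84.9375) = -15.92578125.

-15.92578125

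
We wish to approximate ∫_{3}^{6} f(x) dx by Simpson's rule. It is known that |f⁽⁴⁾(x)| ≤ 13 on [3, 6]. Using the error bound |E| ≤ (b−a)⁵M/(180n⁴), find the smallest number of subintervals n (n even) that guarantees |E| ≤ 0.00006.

24

Need 3159/(180n⁴) ≤ 0.00006.
n⁴ ≥ 3159/(180·0.00006) = 292500 ⇒ n ≥ 23.2558, so the smallest even n is 24. (n must be even for Simpson's rule.)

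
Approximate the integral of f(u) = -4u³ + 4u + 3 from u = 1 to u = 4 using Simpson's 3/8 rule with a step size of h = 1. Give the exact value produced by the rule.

-216

h = (4 − 1)/3 = 1.
Nodes u₀,…,u₃ = 1, 2, 3, 4.
f(u) = -4u³ + 4u + 3: f₀=3, f₁=-21, f₂=-93, f₃=-237.
(3h/8)·[f₀ + 3f₁ + 3f₂ + f₃] = 0.375·(-576) = -216.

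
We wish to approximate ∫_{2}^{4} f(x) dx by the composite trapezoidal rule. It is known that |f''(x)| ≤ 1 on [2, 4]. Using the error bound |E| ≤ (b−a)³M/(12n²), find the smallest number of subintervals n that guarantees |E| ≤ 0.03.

Need 8/(12n²) ≤ 0.03.
n² ≥ 8/(12·0.03) = 22.2222 ⇒ n ≥ 4.7140, so the smallest n is 5.

5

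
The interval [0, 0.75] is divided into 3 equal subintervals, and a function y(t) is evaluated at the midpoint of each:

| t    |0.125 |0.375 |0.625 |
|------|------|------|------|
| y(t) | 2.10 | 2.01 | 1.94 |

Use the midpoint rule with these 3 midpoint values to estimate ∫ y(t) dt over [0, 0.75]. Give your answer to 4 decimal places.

h = 0.25, n = 3.
h·[y(m₁) + y(m₂) + y(m₃)] = 0.25·(6.05) = 1.5125.

1.5125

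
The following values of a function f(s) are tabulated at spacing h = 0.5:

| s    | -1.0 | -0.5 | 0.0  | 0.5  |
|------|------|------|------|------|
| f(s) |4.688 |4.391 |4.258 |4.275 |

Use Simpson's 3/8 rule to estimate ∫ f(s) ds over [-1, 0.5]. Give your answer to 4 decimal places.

6.5456

h = 0.5, n = 3.
(3h/8)·[y₀ + 3y₁ + 3y₂ + y₃] = 0.1875·(34.910) = 6.5456.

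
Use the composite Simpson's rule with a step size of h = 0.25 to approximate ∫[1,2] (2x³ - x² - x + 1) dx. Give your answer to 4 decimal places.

4.6667

h = (2 − 1)/4 = 0.25.
Nodes x₀,…,x₄ = 1, 1.25, 1.5, 1.75, 2.
f(x) = 2x³ - x² - x + 1: f₀=1, f₁=2.09375, f₂=4, f₃=6.90625, f₄=11.
(h/3)·[f₀ + 4f₁ + 2f₂ + 4f₃ + f₄] = 0.083333·(56) = 4.6667.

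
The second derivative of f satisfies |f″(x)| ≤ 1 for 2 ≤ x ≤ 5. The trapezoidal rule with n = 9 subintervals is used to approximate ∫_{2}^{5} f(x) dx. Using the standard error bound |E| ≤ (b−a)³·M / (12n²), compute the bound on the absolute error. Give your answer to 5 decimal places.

|E| ≤ (3)³·1 / (12·9²) = 27/972 = 0.02778.

0.02778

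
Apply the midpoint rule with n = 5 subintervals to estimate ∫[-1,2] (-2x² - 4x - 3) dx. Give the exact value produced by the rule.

h = (2 − (-1))/5 = 0.6.
Midpoints m₁,…,m₅ = -0.7, -0.1, 0.5, 1.1, 1.7.
f(m₁)=-1.18, f(m₂)=-2.62, f(m₃)=-5.5, f(m₄)=-9.82, f(m₅)=-15.58.
h·[f(m₁) + f(m₂) + f(m₃) + f(m₄) + f(m₅)] = 0.6·(-34.7) = -20.82.

-20.82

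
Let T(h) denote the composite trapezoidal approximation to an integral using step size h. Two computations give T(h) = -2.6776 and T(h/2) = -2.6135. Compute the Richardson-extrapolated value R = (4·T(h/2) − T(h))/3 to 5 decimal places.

R = (4·T(h/2) − T(h)) / 3 = (4·(-2.6135) − (-2.6776))/3 = (-7.7764)/3 = -2.59213.

-2.59213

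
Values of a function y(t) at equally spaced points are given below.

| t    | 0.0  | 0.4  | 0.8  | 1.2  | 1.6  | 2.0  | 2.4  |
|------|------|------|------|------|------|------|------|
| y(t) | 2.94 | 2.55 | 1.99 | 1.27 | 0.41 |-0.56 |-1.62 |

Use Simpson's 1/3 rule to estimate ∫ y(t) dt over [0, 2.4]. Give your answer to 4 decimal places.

2.5547

h = 0.4, n = 6.
(h/3)·[y₀ + 4y₁ + 2y₂ + 4y₃ + 2y₄ + 4y₅ + y₆] = 0.133333·(19.16) = 2.5547.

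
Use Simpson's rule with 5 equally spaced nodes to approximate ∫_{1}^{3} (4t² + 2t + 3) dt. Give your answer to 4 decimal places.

48.6667

h = (3 − 1)/4 = 0.5.
Nodes t₀,…,t₄ = 1, 1.5, 2, 2.5, 3.
f(t) = 4t² + 2t + 3: f₀=9, f₁=15, f₂=23, f₃=33, f₄=45.
(h/3)·[f₀ + 4f₁ + 2f₂ + 4f₃ + f₄] = 0.166667·(292) = 48.6667.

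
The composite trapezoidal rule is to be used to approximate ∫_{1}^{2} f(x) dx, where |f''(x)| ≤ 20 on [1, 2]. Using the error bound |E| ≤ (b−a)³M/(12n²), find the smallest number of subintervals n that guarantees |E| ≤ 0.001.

41

Need 20/(12n²) ≤ 0.001.
n² ≥ 20/(12·0.001) = 1666.67 ⇒ n ≥ 40.8248, so the smallest n is 41.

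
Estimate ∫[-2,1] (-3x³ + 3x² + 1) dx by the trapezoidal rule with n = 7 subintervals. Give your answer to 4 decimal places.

23.9388

h = (1 − (-2))/7 = 0.428571.
Nodes x₀,…,x₇ = -2, -1.571429, -1.142857, -0.714286, -0.285714, 0.142857, 0.571429, 1.
f(x) = -3x³ + 3x² + 1: f₀=37, f₁=20.049563, f₂=9.396501, f₃=3.623907, f₄=1.314869, f₅=1.052478, f₆=1.419825, f₇=1.
(h/2)·[f₀ + 2f₁ + 2f₂ + 2f₃ + 2f₄ + 2f₅ + 2f₆ + f₇] = 0.214286·(111.714286) = 23.9388.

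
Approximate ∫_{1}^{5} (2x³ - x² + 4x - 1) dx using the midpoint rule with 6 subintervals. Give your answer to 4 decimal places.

312.1481

h = (5 − 1)/6 = 0.666667.
Midpoints m₁,…,m₆ = 1.333333, 2, 2.666667, 3.333333, 4, 4.666667.
f(m₁)=7.296296, f(m₂)=19, f(m₃)=40.481481, f(m₄)=75.296296, f(m₅)=127, f(m₆)=199.148148.
h·[f(m₁) + f(m₂) + f(m₃) + f(m₄) + f(m₅) + f(m₆)] = 0.666667·(468.222222) = 312.1481.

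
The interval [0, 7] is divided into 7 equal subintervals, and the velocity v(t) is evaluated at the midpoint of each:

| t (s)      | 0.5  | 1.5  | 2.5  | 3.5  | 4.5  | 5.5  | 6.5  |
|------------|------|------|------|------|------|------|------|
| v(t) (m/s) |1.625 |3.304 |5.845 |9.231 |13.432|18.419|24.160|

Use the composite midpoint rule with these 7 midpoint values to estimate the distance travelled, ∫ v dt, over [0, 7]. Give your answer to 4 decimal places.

76.0160

h = 1, n = 7.
h·[y(m₁) + y(m₂) + y(m₃) + y(m₄) + y(m₅) + y(m₆) + y(m₇)] = 1·(76.016) = 76.0160.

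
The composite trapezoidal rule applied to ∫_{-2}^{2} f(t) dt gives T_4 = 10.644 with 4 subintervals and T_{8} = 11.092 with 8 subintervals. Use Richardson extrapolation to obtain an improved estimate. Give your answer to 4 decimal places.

R = (4·T_{8} − T_4) / 3 = (4·11.092 − 10.644)/3 = (33.724)/3 = 11.2413.

11.2413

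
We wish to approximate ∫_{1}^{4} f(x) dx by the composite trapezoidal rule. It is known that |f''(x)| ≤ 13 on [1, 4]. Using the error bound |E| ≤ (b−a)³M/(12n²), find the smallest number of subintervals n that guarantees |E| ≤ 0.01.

55

Need 351/(12n²) ≤ 0.01.
n² ≥ 351/(12·0.01) = 2925 ⇒ n ≥ 54.0833, so the smallest n is 55.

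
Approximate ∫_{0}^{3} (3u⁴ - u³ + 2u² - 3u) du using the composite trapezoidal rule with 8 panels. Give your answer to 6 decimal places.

h = (3 − 0)/8 = 0.375.
Nodes u₀,…,u₈ = 0, 0.375, 0.75, 1.125, 1.5, 1.875, 2.25, 2.625, 3.
f(u) = 3u⁴ - u³ + 2u² - 3u: f₀=0, f₁=-0.837158203125, f₂=-0.59765625, f₃=2.537841796875, f₄=11.8125, f₅=31.893310546875, f₆=68.87109375, f₇=130.260498046875, f₈=225.
(h/2)·[f₀ + 2f₁ + 2f₂ + 2f₃ + 2f₄ + 2f₅ + 2f₆ + 2f₇ + f₈] = 0.1875·(712.880859375) = 133.665161.

133.665161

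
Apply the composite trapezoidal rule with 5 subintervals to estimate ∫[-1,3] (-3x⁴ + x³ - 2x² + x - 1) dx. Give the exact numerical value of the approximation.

-162.39616

h = (3 − (-1))/5 = 0.8.
Nodes x₀,…,x₅ = -1, -0.2, 0.6, 1.4, 2.2, 3.
f(x) = -3x⁴ + x³ - 2x² + x - 1: f₀=-8, f₁=-1.2928, f₂=-1.2928, f₃=-12.3008, f₄=-68.1088, f₅=-232.
(h/2)·[f₀ + 2f₁ + 2f₂ + 2f₃ + 2f₄ + f₅] = 0.4·(-405.9904) = -162.39616.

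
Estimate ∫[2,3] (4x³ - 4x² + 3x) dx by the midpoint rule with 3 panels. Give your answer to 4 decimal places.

46.9259

h = (3 − 2)/3 = 0.333333.
Midpoints m₁,…,m₃ = 2.166667, 2.5, 2.833333.
f(m₁)=28.407407, f(m₂)=45, f(m₃)=67.370370.
h·[f(m₁) + f(m₂) + f(m₃)] = 0.333333·(140.777778) = 46.9259.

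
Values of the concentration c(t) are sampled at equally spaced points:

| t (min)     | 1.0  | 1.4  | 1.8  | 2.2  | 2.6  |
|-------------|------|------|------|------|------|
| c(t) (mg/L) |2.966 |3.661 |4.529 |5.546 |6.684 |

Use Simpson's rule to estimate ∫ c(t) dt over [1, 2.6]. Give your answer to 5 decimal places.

h = 0.4, n = 4.
(h/3)·[y₀ + 4y₁ + 2y₂ + 4y₃ + y₄] = 0.133333·(55.536) = 7.40480.

7.40480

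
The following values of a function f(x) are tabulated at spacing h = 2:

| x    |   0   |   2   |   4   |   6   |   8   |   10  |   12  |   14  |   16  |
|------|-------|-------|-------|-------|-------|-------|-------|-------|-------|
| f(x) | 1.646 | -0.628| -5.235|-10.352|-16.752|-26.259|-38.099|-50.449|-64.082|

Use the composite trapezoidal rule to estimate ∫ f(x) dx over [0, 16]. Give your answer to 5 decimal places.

h = 2, n = 8.
(h/2)·[y₀ + 2y₁ + 2y₂ + 2y₃ + 2y₄ + 2y₅ + 2y₆ + 2y₇ + y₈] = 1·(-357.984) = -357.98400.

-357.98400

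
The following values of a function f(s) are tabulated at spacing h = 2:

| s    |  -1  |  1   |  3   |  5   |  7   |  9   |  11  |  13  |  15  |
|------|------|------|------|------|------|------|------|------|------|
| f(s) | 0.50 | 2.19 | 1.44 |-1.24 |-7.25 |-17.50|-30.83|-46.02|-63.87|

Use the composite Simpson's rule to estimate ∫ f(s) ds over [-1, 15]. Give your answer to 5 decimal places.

-257.95333

h = 2, n = 8.
(h/3)·[y₀ + 4y₁ + 2y₂ + 4y₃ + 2y₄ + 4y₅ + 2y₆ + 4y₇ + y₈] = 0.666667·(-386.93) = -257.95333.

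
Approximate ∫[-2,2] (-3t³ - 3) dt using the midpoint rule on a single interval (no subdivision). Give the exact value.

M = (b−a)·f(0) = 4·(-3) = -12.

-12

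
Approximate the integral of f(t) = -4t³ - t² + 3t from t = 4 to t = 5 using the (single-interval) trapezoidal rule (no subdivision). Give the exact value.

T = (b−a)/2 · [f(4) + f(5)] = 0.5·[(-260) + (-510)] = -385.

-385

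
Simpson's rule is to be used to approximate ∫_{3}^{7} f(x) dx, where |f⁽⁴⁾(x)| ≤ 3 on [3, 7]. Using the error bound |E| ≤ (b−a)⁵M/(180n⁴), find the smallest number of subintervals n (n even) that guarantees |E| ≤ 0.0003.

Need 3072/(180n⁴) ≤ 0.0003.
n⁴ ≥ 3072/(180·0.0003) = 56888.9 ⇒ n ≥ 15.4439, so the smallest even n is 16. (n must be even for Simpson's rule.)

16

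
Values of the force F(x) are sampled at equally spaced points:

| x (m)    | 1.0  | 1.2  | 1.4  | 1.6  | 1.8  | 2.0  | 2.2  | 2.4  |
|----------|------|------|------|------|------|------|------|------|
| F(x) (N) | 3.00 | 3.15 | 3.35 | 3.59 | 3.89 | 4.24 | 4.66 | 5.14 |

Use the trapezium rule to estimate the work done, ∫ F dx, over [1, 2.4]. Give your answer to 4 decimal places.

h = 0.2, n = 7.
(h/2)·[y₀ + 2y₁ + 2y₂ + 2y₃ + 2y₄ + 2y₅ + 2y₆ + y₇] = 0.1·(53.90) = 5.3900.

5.3900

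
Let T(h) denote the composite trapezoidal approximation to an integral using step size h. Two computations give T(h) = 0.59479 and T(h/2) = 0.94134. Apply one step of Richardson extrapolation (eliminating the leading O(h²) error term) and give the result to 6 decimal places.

R = (4·T(h/2) − T(h)) / 3 = (4·0.94134 − 0.59479)/3 = (3.17057)/3 = 1.056857.

1.056857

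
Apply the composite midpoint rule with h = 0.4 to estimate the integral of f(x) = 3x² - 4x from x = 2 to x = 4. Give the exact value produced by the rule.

h = (4 − 2)/5 = 0.4.
Midpoints m₁,…,m₅ = 2.2, 2.6, 3, 3.4, 3.8.
f(m₁)=5.72, f(m₂)=9.88, f(m₃)=15, f(m₄)=21.08, f(m₅)=28.12.
h·[f(m₁) + f(m₂) + f(m₃) + f(m₄) + f(m₅)] = 0.4·(79.8) = 31.92.

31.92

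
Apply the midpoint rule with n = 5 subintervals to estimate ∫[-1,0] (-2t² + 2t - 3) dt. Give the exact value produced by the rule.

-4.66

h = (0 − (-1))/5 = 0.2.
Midpoints m₁,…,m₅ = -0.9, -0.7, -0.5, -0.3, -0.1.
f(m₁)=-6.42, f(m₂)=-5.38, f(m₃)=-4.5, f(m₄)=-3.78, f(m₅)=-3.22.
h·[f(m₁) + f(m₂) + f(m₃) + f(m₄) + f(m₅)] = 0.2·(-23.3) = -4.66.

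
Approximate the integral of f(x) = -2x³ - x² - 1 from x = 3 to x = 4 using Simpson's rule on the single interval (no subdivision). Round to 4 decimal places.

-100.8333

S = (b−a)/6 · [f(3) + 4f(3.5) + f(4)] = 0.166667·[(-64) + 4·(-99) + (-145)] = -100.8333.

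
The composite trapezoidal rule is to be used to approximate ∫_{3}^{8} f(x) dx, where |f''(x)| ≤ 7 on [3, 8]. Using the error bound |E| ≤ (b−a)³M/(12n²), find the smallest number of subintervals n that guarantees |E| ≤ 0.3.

16

Need 875/(12n²) ≤ 0.3.
n² ≥ 875/(12·0.3) = 243.056 ⇒ n ≥ 15.5902, so the smallest n is 16.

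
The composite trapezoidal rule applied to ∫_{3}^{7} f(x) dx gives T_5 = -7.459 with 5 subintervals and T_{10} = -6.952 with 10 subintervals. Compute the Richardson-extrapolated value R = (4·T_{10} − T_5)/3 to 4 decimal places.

-6.7830

R = (4·T_{10} − T_5) / 3 = (4·(-6.952) − (-7.459))/3 = (-20.349)/3 = -6.7830.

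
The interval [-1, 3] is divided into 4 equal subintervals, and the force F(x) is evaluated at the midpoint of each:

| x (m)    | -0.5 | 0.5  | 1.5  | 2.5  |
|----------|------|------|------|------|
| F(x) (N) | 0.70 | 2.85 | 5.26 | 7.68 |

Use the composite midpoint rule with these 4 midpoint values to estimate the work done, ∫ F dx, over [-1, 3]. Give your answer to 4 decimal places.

h = 1, n = 4.
h·[y(m₁) + y(m₂) + y(m₃) + y(m₄)] = 1·(16.49) = 16.4900.

16.4900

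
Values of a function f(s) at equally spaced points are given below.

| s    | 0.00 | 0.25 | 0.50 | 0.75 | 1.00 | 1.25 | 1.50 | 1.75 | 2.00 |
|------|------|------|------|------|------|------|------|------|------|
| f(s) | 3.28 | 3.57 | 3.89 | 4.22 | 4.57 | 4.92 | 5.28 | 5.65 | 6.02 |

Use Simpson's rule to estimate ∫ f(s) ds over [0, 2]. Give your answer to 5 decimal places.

9.18500

h = 0.25, n = 8.
(h/3)·[y₀ + 4y₁ + 2y₂ + 4y₃ + 2y₄ + 4y₅ + 2y₆ + 4y₇ + y₈] = 0.083333·(110.22) = 9.18500.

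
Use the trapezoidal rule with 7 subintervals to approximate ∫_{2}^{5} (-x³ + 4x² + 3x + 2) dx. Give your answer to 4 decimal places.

40.6531

h = (5 − 2)/7 = 0.428571.
Nodes x₀,…,x₇ = 2, 2.428571, 2.857143, 3.285714, 3.714286, 4.142857, 4.571429, 5.
f(x) = -x³ + 4x² + 3x + 2: f₀=16, f₁=18.553936, f₂=19.900875, f₃=19.568513, f₄=17.084548, f₅=11.976676, f₆=3.772595, f₇=-8.
(h/2)·[f₀ + 2f₁ + 2f₂ + 2f₃ + 2f₄ + 2f₅ + 2f₆ + f₇] = 0.214286·(189.714286) = 40.6531.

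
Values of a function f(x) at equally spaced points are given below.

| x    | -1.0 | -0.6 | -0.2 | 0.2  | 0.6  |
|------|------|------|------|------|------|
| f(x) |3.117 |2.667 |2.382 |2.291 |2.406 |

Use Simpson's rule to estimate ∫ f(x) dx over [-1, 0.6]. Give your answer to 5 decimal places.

4.01587

h = 0.4, n = 4.
(h/3)·[y₀ + 4y₁ + 2y₂ + 4y₃ + y₄] = 0.133333·(30.119) = 4.01587.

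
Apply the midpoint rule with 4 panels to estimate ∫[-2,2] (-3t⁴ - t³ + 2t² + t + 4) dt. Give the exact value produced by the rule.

h = (2 − (-2))/4 = 1.
Midpoints m₁,…,m₄ = -1.5, -0.5, 0.5, 1.5.
f(m₁)=-4.8125, f(m₂)=3.9375, f(m₃)=4.6875, f(m₄)=-8.5625.
h·[f(m₁) + f(m₂) + f(m₃) + f(m₄)] = 1·(-4.75) = -4.75.

-4.75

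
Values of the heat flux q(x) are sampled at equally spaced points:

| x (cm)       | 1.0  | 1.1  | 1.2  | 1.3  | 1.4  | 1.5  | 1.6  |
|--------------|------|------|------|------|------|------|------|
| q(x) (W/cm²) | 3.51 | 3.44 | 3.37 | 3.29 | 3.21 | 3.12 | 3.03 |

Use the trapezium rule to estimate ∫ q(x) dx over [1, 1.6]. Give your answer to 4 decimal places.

h = 0.1, n = 6.
(h/2)·[y₀ + 2y₁ + 2y₂ + 2y₃ + 2y₄ + 2y₅ + y₆] = 0.05·(39.40) = 1.9700.

1.9700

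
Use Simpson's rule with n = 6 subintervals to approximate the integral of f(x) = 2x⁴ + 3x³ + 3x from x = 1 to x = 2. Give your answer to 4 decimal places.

h = (2 − 1)/6 = 0.166667.
Nodes x₀,…,x₆ = 1, 1.166667, 1.333333, 1.5, 1.666667, 1.833333, 2.
f(x) = 2x⁴ + 3x³ + 3x: f₀=8, f₁=11.969136, f₂=17.432099, f₃=24.75, f₄=34.320988, f₅=46.580247, f₆=62.
(h/3)·[f₀ + 4f₁ + 2f₂ + 4f₃ + 2f₄ + 4f₅ + f₆] = 0.055556·(506.703704) = 28.1502.

28.1502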